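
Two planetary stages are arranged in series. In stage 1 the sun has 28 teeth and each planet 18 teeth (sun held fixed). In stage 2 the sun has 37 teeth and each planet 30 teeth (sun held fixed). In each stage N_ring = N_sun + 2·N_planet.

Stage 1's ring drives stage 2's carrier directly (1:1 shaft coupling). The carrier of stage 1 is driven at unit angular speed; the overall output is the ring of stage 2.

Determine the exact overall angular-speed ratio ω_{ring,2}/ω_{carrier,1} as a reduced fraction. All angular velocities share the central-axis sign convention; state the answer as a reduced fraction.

Stage 1: N_ring = 28 + 2·18 = 64
Stage 1: 28(ω_s−ω_c) = −64(ω_r−ω_c),  ω_s=0, ω_c=1
Stage 1: ω_r = 1 − (28/64)(0−1) = 23/16
  ⇒ ω_r¹/ω_c¹ = 23/16
Stage 2: N_ring = 37 + 2·30 = 97
Stage 2: 37(ω_s−ω_c) = −97(ω_r−ω_c),  ω_s=0, ω_c=1
Stage 2: ω_r = 1 − (37/97)(0−1) = 134/97
  ⇒ ω_r²/ω_c² = 134/97
Coupling ω_c² = ω_r¹ ⇒ overall = 23/16 × 134/97 = 1541/776

1541/776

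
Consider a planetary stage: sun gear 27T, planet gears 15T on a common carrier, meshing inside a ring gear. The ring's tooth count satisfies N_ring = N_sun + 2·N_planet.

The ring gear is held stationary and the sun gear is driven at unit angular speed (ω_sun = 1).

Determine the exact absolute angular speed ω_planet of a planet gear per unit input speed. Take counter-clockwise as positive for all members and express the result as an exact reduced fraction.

-9/10

N_ring = 27 + 2·15 = 57
27(ω_s−ω_c) = −57(ω_r−ω_c),  ω_r=0, ω_s=1
27(1−ω_c) = −57(0−ω_c)  ⇒  84ω_c = 27  ⇒  ω_c = 9/28
sun–planet: 27·(1−9/28) = −15·(ω_p−ω_c)  ⇒  ω_p−ω_c = −(27/15)·(19/28) = -171/140
ω_p = 9/28 − 171/140 = -9/10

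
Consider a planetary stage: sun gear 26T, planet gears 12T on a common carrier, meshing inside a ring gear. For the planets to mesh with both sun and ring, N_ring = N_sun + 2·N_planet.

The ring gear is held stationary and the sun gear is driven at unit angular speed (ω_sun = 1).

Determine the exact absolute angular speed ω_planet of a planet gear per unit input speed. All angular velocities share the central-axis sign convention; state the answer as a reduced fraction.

N_ring = 26 + 2·12 = 50
26(ω_s−ω_c) = −50(ω_r−ω_c),  ω_r=0, ω_s=1
26(1−ω_c) = −50(0−ω_c)  ⇒  76ω_c = 26  ⇒  ω_c = 13/38
sun–planet: 26·(1−13/38) = −12·(ω_p−ω_c)  ⇒  ω_p−ω_c = −(26/12)·(25/38) = -325/228
ω_p = 13/38 − 325/228 = -13/12

-13/12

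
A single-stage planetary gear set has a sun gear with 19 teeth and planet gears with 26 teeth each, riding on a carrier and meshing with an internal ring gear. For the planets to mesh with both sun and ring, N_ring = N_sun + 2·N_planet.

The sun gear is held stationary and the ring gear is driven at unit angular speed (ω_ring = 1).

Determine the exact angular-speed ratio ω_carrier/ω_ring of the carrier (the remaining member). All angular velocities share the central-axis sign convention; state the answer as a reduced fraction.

71/90

N_ring = 19 + 2·26 = 71
19(ω_s−ω_c) = −71(ω_r−ω_c),  ω_s=0, ω_r=1
19(0−ω_c) = −71(1−ω_c)  ⇒  90ω_c = 71  ⇒  ω_c = 71/90
ω_c/ω_r = 71/90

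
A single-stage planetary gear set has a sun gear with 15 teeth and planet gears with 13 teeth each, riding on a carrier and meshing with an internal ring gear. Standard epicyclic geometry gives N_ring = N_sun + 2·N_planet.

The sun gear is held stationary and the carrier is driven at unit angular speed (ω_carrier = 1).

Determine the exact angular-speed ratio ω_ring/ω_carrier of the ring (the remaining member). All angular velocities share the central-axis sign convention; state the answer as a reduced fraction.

N_ring = 15 + 2·13 = 41
15(ω_s−ω_c) = −41(ω_r−ω_c),  ω_s=0, ω_c=1
ω_r = 1 − (15/41)(0−1) = 56/41
ω_r/ω_c = 56/41

56/41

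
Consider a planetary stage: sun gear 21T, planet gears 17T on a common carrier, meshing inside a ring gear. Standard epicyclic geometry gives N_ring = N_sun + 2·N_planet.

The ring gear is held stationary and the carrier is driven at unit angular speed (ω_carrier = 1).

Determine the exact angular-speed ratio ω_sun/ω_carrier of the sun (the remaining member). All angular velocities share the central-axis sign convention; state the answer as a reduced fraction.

76/21

N_ring = 21 + 2·17 = 55
21(ω_s−ω_c) = −55(ω_r−ω_c),  ω_r=0, ω_c=1
ω_s = 1 − (55/21)(0−1) = 76/21
ω_s/ω_c = 76/21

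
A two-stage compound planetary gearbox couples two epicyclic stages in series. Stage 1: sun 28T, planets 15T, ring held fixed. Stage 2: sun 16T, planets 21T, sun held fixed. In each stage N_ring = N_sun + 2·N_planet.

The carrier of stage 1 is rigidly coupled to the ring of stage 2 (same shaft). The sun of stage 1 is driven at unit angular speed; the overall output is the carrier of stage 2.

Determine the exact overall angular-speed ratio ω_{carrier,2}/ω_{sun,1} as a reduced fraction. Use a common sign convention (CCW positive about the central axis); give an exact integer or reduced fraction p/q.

406/1591

Stage 1: N_ring = 28 + 2·15 = 58
Stage 1: 28(ω_s−ω_c) = −58(ω_r−ω_c),  ω_r=0, ω_s=1
Stage 1: 28(1−ω_c) = −58(0−ω_c)  ⇒  86ω_c = 28  ⇒  ω_c = 14/43
  ⇒ ω_c¹/ω_s¹ = 14/43
Stage 2: N_ring = 16 + 2·21 = 58
Stage 2: 16(ω_s−ω_c) = −58(ω_r−ω_c),  ω_s=0, ω_r=1
Stage 2: 16(0−ω_c) = −58(1−ω_c)  ⇒  74ω_c = 58  ⇒  ω_c = 29/37
  ⇒ ω_c²/ω_r² = 29/37
Coupling ω_r² = ω_c¹ ⇒ overall = 14/43 × 29/37 = 406/1591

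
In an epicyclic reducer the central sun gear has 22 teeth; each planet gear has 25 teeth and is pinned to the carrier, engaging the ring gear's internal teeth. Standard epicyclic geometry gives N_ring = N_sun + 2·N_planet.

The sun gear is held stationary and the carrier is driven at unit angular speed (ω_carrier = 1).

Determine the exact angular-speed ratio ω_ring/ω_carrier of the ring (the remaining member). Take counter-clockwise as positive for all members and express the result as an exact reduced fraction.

47/36

N_ring = 22 + 2·25 = 72
22(ω_s−ω_c) = −72(ω_r−ω_c),  ω_s=0, ω_c=1
ω_r = 1 − (22/72)(0−1) = 47/36
ω_r/ω_c = 47/36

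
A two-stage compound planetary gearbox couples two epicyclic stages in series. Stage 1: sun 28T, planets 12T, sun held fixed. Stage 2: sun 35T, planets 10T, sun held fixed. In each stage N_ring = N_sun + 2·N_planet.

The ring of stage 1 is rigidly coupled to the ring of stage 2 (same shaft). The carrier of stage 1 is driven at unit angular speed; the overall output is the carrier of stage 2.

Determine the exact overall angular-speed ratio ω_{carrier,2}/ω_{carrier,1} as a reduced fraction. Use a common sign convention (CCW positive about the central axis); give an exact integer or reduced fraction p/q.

110/117

Stage 1: N_ring = 28 + 2·12 = 52
Stage 1: 28(ω_s−ω_c) = −52(ω_r−ω_c),  ω_s=0, ω_c=1
Stage 1: ω_r = 1 − (28/52)(0−1) = 20/13
  ⇒ ω_r¹/ω_c¹ = 20/13
Stage 2: N_ring = 35 + 2·10 = 55
Stage 2: 35(ω_s−ω_c) = −55(ω_r−ω_c),  ω_s=0, ω_r=1
Stage 2: 35(0−ω_c) = −55(1−ω_c)  ⇒  90ω_c = 55  ⇒  ω_c = 11/18
  ⇒ ω_c²/ω_r² = 11/18
Coupling ω_r² = ω_r¹ ⇒ overall = 20/13 × 11/18 = 110/117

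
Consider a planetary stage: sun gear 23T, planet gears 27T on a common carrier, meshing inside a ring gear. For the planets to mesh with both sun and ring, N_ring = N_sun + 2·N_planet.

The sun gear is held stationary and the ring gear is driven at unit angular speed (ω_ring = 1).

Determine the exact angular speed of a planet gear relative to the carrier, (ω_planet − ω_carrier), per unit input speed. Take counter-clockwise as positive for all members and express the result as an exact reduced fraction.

N_ring = 23 + 2·27 = 77
23(ω_s−ω_c) = −77(ω_r−ω_c),  ω_s=0, ω_r=1
23(0−ω_c) = −77(1−ω_c)  ⇒  100ω_c = 77  ⇒  ω_c = 77/100
sun–planet: 23·(0−77/100) = −27·(ω_p−ω_c)  ⇒  ω_p−ω_c = −(23/27)·(-77/100) = 1771/2700

1771/2700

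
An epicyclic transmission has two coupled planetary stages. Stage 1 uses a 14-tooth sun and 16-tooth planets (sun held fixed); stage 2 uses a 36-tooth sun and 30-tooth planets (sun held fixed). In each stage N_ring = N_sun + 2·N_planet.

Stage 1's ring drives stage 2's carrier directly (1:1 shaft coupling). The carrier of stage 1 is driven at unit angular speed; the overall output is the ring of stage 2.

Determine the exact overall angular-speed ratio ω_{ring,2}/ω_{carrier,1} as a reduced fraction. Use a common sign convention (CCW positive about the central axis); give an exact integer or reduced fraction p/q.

Stage 1: N_ring = 14 + 2·16 = 46
Stage 1: 14(ω_s−ω_c) = −46(ω_r−ω_c),  ω_s=0, ω_c=1
Stage 1: ω_r = 1 − (14/46)(0−1) = 30/23
  ⇒ ω_r¹/ω_c¹ = 30/23
Stage 2: N_ring = 36 + 2·30 = 96
Stage 2: 36(ω_s−ω_c) = −96(ω_r−ω_c),  ω_s=0, ω_c=1
Stage 2: ω_r = 1 − (36/96)(0−1) = 11/8
  ⇒ ω_r²/ω_c² = 11/8
Coupling ω_c² = ω_r¹ ⇒ overall = 30/23 × 11/8 = 165/92

165/92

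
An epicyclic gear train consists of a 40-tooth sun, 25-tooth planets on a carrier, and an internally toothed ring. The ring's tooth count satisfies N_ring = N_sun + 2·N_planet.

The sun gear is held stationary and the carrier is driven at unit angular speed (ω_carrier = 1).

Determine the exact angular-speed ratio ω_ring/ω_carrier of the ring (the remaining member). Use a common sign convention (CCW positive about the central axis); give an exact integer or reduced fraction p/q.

13/9

N_ring = 40 + 2·25 = 90
40(ω_s−ω_c) = −90(ω_r−ω_c),  ω_s=0, ω_c=1
ω_r = 1 − (40/90)(0−1) = 13/9
ω_r/ω_c = 13/9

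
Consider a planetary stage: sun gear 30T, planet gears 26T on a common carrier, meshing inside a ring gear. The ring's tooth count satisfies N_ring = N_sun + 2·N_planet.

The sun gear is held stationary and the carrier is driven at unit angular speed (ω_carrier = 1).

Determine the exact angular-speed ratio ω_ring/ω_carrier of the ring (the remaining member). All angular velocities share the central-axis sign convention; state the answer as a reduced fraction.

56/41

N_ring = 30 + 2·26 = 82
30(ω_s−ω_c) = −82(ω_r−ω_c),  ω_s=0, ω_c=1
ω_r = 1 − (30/82)(0−1) = 56/41
ω_r/ω_c = 56/41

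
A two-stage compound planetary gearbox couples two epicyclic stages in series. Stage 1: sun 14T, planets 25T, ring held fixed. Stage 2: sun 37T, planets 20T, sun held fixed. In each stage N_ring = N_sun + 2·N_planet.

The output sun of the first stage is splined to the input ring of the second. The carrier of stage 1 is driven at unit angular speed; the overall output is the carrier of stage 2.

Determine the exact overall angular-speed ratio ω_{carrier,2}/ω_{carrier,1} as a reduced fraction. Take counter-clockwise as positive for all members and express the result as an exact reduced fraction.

Stage 1: N_ring = 14 + 2·25 = 64
Stage 1: 14(ω_s−ω_c) = −64(ω_r−ω_c),  ω_r=0, ω_c=1
Stage 1: ω_s = 1 − (64/14)(0−1) = 39/7
  ⇒ ω_s¹/ω_c¹ = 39/7
Stage 2: N_ring = 37 + 2·20 = 77
Stage 2: 37(ω_s−ω_c) = −77(ω_r−ω_c),  ω_s=0, ω_r=1
Stage 2: 37(0−ω_c) = −77(1−ω_c)  ⇒  114ω_c = 77  ⇒  ω_c = 77/114
  ⇒ ω_c²/ω_r² = 77/114
Coupling ω_r² = ω_s¹ ⇒ overall = 39/7 × 77/114 = 143/38

143/38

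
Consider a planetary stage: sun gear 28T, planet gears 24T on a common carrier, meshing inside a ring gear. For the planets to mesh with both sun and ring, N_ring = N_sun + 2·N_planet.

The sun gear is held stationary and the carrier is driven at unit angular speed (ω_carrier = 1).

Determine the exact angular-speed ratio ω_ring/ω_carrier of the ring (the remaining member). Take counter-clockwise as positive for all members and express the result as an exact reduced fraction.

N_ring = 28 + 2·24 = 76
28(ω_s−ω_c) = −76(ω_r−ω_c),  ω_s=0, ω_c=1
ω_r = 1 − (28/76)(0−1) = 26/19
ω_r/ω_c = 26/19

26/19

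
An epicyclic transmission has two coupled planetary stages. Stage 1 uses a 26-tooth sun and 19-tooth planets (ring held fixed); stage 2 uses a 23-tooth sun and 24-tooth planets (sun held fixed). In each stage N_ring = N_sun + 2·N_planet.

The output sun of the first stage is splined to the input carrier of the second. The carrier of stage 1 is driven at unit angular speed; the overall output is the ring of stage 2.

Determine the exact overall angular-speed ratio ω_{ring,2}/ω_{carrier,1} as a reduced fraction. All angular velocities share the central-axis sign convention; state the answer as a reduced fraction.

Stage 1: N_ring = 26 + 2·19 = 64
Stage 1: 26(ω_s−ω_c) = −64(ω_r−ω_c),  ω_r=0, ω_c=1
Stage 1: ω_s = 1 − (64/26)(0−1) = 45/13
  ⇒ ω_s¹/ω_c¹ = 45/13
Stage 2: N_ring = 23 + 2·24 = 71
Stage 2: 23(ω_s−ω_c) = −71(ω_r−ω_c),  ω_s=0, ω_c=1
Stage 2: ω_r = 1 − (23/71)(0−1) = 94/71
  ⇒ ω_r²/ω_c² = 94/71
Coupling ω_c² = ω_s¹ ⇒ overall = 45/13 × 94/71 = 4230/923

4230/923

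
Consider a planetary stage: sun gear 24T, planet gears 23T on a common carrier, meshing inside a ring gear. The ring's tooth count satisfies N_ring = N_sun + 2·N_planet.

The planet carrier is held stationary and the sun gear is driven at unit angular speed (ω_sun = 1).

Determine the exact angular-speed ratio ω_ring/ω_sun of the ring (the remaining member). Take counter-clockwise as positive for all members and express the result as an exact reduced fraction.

-12/35

N_ring = 24 + 2·23 = 70
24(ω_s−ω_c) = −70(ω_r−ω_c),  ω_c=0, ω_s=1
ω_r = 0 − (24/70)(1−0) = -12/35
ω_r/ω_s = -12/35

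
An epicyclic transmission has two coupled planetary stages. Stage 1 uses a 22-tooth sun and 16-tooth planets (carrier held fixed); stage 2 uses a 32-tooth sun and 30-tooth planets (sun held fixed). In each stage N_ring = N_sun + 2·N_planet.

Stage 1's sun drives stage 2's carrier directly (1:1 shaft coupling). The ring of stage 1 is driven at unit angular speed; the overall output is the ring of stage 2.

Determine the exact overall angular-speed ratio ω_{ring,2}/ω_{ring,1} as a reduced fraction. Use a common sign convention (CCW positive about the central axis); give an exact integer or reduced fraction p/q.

Stage 1: N_ring = 22 + 2·16 = 54
Stage 1: 22(ω_s−ω_c) = −54(ω_r−ω_c),  ω_c=0, ω_r=1
Stage 1: ω_s = 0 − (54/22)(1−0) = -27/11
  ⇒ ω_s¹/ω_r¹ = -27/11
Stage 2: N_ring = 32 + 2·30 = 92
Stage 2: 32(ω_s−ω_c) = −92(ω_r−ω_c),  ω_s=0, ω_c=1
Stage 2: ω_r = 1 − (32/92)(0−1) = 31/23
  ⇒ ω_r²/ω_c² = 31/23
Coupling ω_c² = ω_s¹ ⇒ overall = -27/11 × 31/23 = -837/253

-837/253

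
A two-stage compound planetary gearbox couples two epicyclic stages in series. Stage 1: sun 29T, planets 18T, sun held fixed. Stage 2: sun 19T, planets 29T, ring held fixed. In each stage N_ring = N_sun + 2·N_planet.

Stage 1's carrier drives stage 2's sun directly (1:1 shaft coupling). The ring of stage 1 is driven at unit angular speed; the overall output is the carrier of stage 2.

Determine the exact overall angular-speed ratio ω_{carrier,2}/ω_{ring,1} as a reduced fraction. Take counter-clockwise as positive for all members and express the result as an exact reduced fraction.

Stage 1: N_ring = 29 + 2·18 = 65
Stage 1: 29(ω_s−ω_c) = −65(ω_r−ω_c),  ω_s=0, ω_r=1
Stage 1: 29(0−ω_c) = −65(1−ω_c)  ⇒  94ω_c = 65  ⇒  ω_c = 65/94
  ⇒ ω_c¹/ω_r¹ = 65/94
Stage 2: N_ring = 19 + 2·29 = 77
Stage 2: 19(ω_s−ω_c) = −77(ω_r−ω_c),  ω_r=0, ω_s=1
Stage 2: 19(1−ω_c) = −77(0−ω_c)  ⇒  96ω_c = 19  ⇒  ω_c = 19/96
  ⇒ ω_c²/ω_s² = 19/96
Coupling ω_s² = ω_c¹ ⇒ overall = 65/94 × 19/96 = 1235/9024

1235/9024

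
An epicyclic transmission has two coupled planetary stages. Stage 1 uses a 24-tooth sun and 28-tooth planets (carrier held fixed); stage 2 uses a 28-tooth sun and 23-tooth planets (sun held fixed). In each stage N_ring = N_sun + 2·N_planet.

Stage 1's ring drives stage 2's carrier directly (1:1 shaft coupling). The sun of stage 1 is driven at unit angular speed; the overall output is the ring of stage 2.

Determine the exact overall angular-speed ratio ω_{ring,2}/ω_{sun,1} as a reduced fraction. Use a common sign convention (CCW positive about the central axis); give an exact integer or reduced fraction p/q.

-153/370

Stage 1: N_ring = 24 + 2·28 = 80
Stage 1: 24(ω_s−ω_c) = −80(ω_r−ω_c),  ω_c=0, ω_s=1
Stage 1: ω_r = 0 − (24/80)(1−0) = -3/10
  ⇒ ω_r¹/ω_s¹ = -3/10
Stage 2: N_ring = 28 + 2·23 = 74
Stage 2: 28(ω_s−ω_c) = −74(ω_r−ω_c),  ω_s=0, ω_c=1
Stage 2: ω_r = 1 − (28/74)(0−1) = 51/37
  ⇒ ω_r²/ω_c² = 51/37
Coupling ω_c² = ω_r¹ ⇒ overall = -3/10 × 51/37 = -153/370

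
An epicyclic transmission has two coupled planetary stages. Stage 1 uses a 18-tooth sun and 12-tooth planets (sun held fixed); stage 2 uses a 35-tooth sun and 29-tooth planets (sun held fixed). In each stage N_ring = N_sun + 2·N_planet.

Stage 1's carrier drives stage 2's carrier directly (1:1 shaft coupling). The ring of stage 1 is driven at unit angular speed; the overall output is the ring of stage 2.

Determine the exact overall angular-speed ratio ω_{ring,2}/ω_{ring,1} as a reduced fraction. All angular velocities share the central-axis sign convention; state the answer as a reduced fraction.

Stage 1: N_ring = 18 + 2·12 = 42
Stage 1: 18(ω_s−ω_c) = −42(ω_r−ω_c),  ω_s=0, ω_r=1
Stage 1: 18(0−ω_c) = −42(1−ω_c)  ⇒  60ω_c = 42  ⇒  ω_c = 7/10
  ⇒ ω_c¹/ω_r¹ = 7/10
Stage 2: N_ring = 35 + 2·29 = 93
Stage 2: 35(ω_s−ω_c) = −93(ω_r−ω_c),  ω_s=0, ω_c=1
Stage 2: ω_r = 1 − (35/93)(0−1) = 128/93
  ⇒ ω_r²/ω_c² = 128/93
Coupling ω_c² = ω_c¹ ⇒ overall = 7/10 × 128/93 = 448/465

448/465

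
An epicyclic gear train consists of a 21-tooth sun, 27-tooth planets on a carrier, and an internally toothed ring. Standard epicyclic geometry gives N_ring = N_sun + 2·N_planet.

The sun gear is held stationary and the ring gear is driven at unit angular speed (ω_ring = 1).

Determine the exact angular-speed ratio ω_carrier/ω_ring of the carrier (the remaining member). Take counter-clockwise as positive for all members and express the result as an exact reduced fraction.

N_ring = 21 + 2·27 = 75
21(ω_s−ω_c) = −75(ω_r−ω_c),  ω_s=0, ω_r=1
21(0−ω_c) = −75(1−ω_c)  ⇒  96ω_c = 75  ⇒  ω_c = 25/32
ω_c/ω_r = 25/32

25/32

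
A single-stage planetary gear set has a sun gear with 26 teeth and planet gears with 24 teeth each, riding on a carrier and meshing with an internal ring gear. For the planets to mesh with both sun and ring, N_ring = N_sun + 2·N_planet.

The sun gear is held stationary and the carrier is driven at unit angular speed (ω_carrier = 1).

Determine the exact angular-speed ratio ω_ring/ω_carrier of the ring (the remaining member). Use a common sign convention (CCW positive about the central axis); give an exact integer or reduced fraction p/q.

N_ring = 26 + 2·24 = 74
26(ω_s−ω_c) = −74(ω_r−ω_c),  ω_s=0, ω_c=1
ω_r = 1 − (26/74)(0−1) = 50/37
ω_r/ω_c = 50/37

50/37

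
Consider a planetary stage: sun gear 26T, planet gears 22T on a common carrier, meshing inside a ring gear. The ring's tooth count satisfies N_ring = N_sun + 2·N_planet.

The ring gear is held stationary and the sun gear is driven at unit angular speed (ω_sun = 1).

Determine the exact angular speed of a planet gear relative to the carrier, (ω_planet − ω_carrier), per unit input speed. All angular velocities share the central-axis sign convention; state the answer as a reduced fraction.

-455/528

N_ring = 26 + 2·22 = 70
26(ω_s−ω_c) = −70(ω_r−ω_c),  ω_r=0, ω_s=1
26(1−ω_c) = −70(0−ω_c)  ⇒  96ω_c = 26  ⇒  ω_c = 13/48
sun–planet: 26·(1−13/48) = −22·(ω_p−ω_c)  ⇒  ω_p−ω_c = −(26/22)·(35/48) = -455/528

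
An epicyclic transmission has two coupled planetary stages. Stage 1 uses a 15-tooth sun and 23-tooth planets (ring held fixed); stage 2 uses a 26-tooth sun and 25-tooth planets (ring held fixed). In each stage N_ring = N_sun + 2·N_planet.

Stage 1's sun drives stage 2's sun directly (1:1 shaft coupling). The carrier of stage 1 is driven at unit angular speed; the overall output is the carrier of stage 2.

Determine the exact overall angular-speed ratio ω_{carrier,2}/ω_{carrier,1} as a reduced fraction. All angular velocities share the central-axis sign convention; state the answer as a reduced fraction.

988/765

Stage 1: N_ring = 15 + 2·23 = 61
Stage 1: 15(ω_s−ω_c) = −61(ω_r−ω_c),  ω_r=0, ω_c=1
Stage 1: ω_s = 1 − (61/15)(0−1) = 76/15
  ⇒ ω_s¹/ω_c¹ = 76/15
Stage 2: N_ring = 26 + 2·25 = 76
Stage 2: 26(ω_s−ω_c) = −76(ω_r−ω_c),  ω_r=0, ω_s=1
Stage 2: 26(1−ω_c) = −76(0−ω_c)  ⇒  102ω_c = 26  ⇒  ω_c = 13/51
  ⇒ ω_c²/ω_s² = 13/51
Coupling ω_s² = ω_s¹ ⇒ overall = 76/15 × 13/51 = 988/765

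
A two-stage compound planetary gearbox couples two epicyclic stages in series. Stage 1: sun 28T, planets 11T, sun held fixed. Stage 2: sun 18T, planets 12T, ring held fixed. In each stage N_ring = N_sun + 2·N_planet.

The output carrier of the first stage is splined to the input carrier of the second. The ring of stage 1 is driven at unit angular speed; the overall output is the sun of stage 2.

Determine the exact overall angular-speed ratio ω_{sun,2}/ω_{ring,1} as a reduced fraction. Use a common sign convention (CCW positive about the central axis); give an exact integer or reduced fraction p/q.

250/117

Stage 1: N_ring = 28 + 2·11 = 50
Stage 1: 28(ω_s−ω_c) = −50(ω_r−ω_c),  ω_s=0, ω_r=1
Stage 1: 28(0−ω_c) = −50(1−ω_c)  ⇒  78ω_c = 50  ⇒  ω_c = 25/39
  ⇒ ω_c¹/ω_r¹ = 25/39
Stage 2: N_ring = 18 + 2·12 = 42
Stage 2: 18(ω_s−ω_c) = −42(ω_r−ω_c),  ω_r=0, ω_c=1
Stage 2: ω_s = 1 − (42/18)(0−1) = 10/3
  ⇒ ω_s²/ω_c² = 10/3
Coupling ω_c² = ω_c¹ ⇒ overall = 25/39 × 10/3 = 250/117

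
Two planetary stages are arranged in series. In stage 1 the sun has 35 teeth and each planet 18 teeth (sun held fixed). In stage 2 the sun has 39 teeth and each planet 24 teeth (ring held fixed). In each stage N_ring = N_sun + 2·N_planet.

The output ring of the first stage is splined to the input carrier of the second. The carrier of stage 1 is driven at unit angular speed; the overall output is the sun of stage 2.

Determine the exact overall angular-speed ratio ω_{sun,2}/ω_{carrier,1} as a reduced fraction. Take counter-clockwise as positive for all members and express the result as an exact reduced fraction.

Stage 1: N_ring = 35 + 2·18 = 71
Stage 1: 35(ω_s−ω_c) = −71(ω_r−ω_c),  ω_s=0, ω_c=1
Stage 1: ω_r = 1 − (35/71)(0−1) = 106/71
  ⇒ ω_r¹/ω_c¹ = 106/71
Stage 2: N_ring = 39 + 2·24 = 87
Stage 2: 39(ω_s−ω_c) = −87(ω_r−ω_c),  ω_r=0, ω_c=1
Stage 2: ω_s = 1 − (87/39)(0−1) = 42/13
  ⇒ ω_s²/ω_c² = 42/13
Coupling ω_c² = ω_r¹ ⇒ overall = 106/71 × 42/13 = 4452/923

4452/923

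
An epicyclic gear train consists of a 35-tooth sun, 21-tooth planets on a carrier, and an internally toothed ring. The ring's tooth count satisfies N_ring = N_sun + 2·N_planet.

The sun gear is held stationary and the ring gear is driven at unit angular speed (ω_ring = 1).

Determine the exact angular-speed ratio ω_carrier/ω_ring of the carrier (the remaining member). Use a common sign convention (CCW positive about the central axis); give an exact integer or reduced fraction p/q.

11/16

N_ring = 35 + 2·21 = 77
35(ω_s−ω_c) = −77(ω_r−ω_c),  ω_s=0, ω_r=1
35(0−ω_c) = −77(1−ω_c)  ⇒  112ω_c = 77  ⇒  ω_c = 11/16
ω_c/ω_r = 11/16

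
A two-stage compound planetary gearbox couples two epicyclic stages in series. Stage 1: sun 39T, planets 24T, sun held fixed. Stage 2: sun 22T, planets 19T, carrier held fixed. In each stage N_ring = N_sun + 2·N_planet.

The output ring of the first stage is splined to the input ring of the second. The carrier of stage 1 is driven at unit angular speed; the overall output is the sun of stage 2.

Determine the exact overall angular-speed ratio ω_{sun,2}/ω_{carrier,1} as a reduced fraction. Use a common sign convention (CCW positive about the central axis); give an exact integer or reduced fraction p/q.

-1260/319

Stage 1: N_ring = 39 + 2·24 = 87
Stage 1: 39(ω_s−ω_c) = −87(ω_r−ω_c),  ω_s=0, ω_c=1
Stage 1: ω_r = 1 − (39/87)(0−1) = 42/29
  ⇒ ω_r¹/ω_c¹ = 42/29
Stage 2: N_ring = 22 + 2·19 = 60
Stage 2: 22(ω_s−ω_c) = −60(ω_r−ω_c),  ω_c=0, ω_r=1
Stage 2: ω_s = 0 − (60/22)(1−0) = -30/11
  ⇒ ω_s²/ω_r² = -30/11
Coupling ω_r² = ω_r¹ ⇒ overall = 42/29 × -30/11 = -1260/319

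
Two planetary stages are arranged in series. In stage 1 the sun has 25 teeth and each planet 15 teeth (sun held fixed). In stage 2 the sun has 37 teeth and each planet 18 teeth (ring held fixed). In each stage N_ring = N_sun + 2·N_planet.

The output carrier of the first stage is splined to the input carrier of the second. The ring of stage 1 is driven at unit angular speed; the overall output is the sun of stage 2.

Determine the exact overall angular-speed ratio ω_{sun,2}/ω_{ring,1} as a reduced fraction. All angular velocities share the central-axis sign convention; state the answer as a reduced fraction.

605/296

Stage 1: N_ring = 25 + 2·15 = 55
Stage 1: 25(ω_s−ω_c) = −55(ω_r−ω_c),  ω_s=0, ω_r=1
Stage 1: 25(0−ω_c) = −55(1−ω_c)  ⇒  80ω_c = 55  ⇒  ω_c = 11/16
  ⇒ ω_c¹/ω_r¹ = 11/16
Stage 2: N_ring = 37 + 2·18 = 73
Stage 2: 37(ω_s−ω_c) = −73(ω_r−ω_c),  ω_r=0, ω_c=1
Stage 2: ω_s = 1 − (73/37)(0−1) = 110/37
  ⇒ ω_s²/ω_c² = 110/37
Coupling ω_c² = ω_c¹ ⇒ overall = 11/16 × 110/37 = 605/296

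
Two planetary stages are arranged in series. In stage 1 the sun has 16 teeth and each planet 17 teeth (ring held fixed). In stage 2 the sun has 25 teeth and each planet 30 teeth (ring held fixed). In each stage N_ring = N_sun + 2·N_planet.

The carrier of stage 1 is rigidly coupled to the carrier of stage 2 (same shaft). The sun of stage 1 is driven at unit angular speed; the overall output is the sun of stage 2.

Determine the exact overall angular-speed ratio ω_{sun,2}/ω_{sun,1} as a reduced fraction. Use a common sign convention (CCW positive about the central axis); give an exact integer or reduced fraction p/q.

16/15

Stage 1: N_ring = 16 + 2·17 = 50
Stage 1: 16(ω_s−ω_c) = −50(ω_r−ω_c),  ω_r=0, ω_s=1
Stage 1: 16(1−ω_c) = −50(0−ω_c)  ⇒  66ω_c = 16  ⇒  ω_c = 8/33
  ⇒ ω_c¹/ω_s¹ = 8/33
Stage 2: N_ring = 25 + 2·30 = 85
Stage 2: 25(ω_s−ω_c) = −85(ω_r−ω_c),  ω_r=0, ω_c=1
Stage 2: ω_s = 1 − (85/25)(0−1) = 22/5
  ⇒ ω_s²/ω_c² = 22/5
Coupling ω_c² = ω_c¹ ⇒ overall = 8/33 × 22/5 = 16/15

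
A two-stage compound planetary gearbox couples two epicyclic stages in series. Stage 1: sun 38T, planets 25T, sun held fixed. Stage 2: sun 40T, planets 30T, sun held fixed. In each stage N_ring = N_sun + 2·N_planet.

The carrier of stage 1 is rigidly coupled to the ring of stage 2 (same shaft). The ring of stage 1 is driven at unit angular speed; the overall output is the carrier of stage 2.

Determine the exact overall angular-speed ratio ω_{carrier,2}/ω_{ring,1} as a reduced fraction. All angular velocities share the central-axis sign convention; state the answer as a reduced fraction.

Stage 1: N_ring = 38 + 2·25 = 88
Stage 1: 38(ω_s−ω_c) = −88(ω_r−ω_c),  ω_s=0, ω_r=1
Stage 1: 38(0−ω_c) = −88(1−ω_c)  ⇒  126ω_c = 88  ⇒  ω_c = 44/63
  ⇒ ω_c¹/ω_r¹ = 44/63
Stage 2: N_ring = 40 + 2·30 = 100
Stage 2: 40(ω_s−ω_c) = −100(ω_r−ω_c),  ω_s=0, ω_r=1
Stage 2: 40(0−ω_c) = −100(1−ω_c)  ⇒  140ω_c = 100  ⇒  ω_c = 5/7
  ⇒ ω_c²/ω_r² = 5/7
Coupling ω_r² = ω_c¹ ⇒ overall = 44/63 × 5/7 = 220/441

220/441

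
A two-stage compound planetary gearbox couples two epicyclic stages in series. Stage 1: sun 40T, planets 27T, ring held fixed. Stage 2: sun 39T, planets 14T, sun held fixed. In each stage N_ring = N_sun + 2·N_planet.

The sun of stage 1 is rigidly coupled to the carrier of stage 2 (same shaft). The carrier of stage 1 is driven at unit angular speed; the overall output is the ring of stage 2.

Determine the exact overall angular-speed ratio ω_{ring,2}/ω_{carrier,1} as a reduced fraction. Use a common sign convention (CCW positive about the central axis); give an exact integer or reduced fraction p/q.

53/10

Stage 1: N_ring = 40 + 2·27 = 94
Stage 1: 40(ω_s−ω_c) = −94(ω_r−ω_c),  ω_r=0, ω_c=1
Stage 1: ω_s = 1 − (94/40)(0−1) = 67/20
  ⇒ ω_s¹/ω_c¹ = 67/20
Stage 2: N_ring = 39 + 2·14 = 67
Stage 2: 39(ω_s−ω_c) = −67(ω_r−ω_c),  ω_s=0, ω_c=1
Stage 2: ω_r = 1 − (39/67)(0−1) = 106/67
  ⇒ ω_r²/ω_c² = 106/67
Coupling ω_c² = ω_s¹ ⇒ overall = 67/20 × 106/67 = 53/10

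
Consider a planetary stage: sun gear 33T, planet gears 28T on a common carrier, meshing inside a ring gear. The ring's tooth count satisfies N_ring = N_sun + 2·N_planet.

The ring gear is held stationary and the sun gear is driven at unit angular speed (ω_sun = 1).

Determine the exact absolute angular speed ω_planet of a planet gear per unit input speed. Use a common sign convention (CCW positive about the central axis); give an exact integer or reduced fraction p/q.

N_ring = 33 + 2·28 = 89
33(ω_s−ω_c) = −89(ω_r−ω_c),  ω_r=0, ω_s=1
33(1−ω_c) = −89(0−ω_c)  ⇒  122ω_c = 33  ⇒  ω_c = 33/122
sun–planet: 33·(1−33/122) = −28·(ω_p−ω_c)  ⇒  ω_p−ω_c = −(33/28)·(89/122) = -2937/3416
ω_p = 33/122 − 2937/3416 = -33/56

-33/56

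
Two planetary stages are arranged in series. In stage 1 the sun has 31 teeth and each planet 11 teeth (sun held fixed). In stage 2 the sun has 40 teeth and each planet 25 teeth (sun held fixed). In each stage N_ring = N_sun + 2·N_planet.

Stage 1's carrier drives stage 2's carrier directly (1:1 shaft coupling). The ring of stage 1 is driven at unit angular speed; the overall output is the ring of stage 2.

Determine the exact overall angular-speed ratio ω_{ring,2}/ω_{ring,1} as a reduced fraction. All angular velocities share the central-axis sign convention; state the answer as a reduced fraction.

Stage 1: N_ring = 31 + 2·11 = 53
Stage 1: 31(ω_s−ω_c) = −53(ω_r−ω_c),  ω_s=0, ω_r=1
Stage 1: 31(0−ω_c) = −53(1−ω_c)  ⇒  84ω_c = 53  ⇒  ω_c = 53/84
  ⇒ ω_c¹/ω_r¹ = 53/84
Stage 2: N_ring = 40 + 2·25 = 90
Stage 2: 40(ω_s−ω_c) = −90(ω_r−ω_c),  ω_s=0, ω_c=1
Stage 2: ω_r = 1 − (40/90)(0−1) = 13/9
  ⇒ ω_r²/ω_c² = 13/9
Coupling ω_c² = ω_c¹ ⇒ overall = 53/84 × 13/9 = 689/756

689/756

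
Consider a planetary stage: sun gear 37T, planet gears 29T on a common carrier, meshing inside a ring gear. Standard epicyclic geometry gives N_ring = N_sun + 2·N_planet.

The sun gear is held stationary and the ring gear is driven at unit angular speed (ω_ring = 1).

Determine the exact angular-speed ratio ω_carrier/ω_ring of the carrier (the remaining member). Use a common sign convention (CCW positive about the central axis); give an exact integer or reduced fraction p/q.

N_ring = 37 + 2·29 = 95
37(ω_s−ω_c) = −95(ω_r−ω_c),  ω_s=0, ω_r=1
37(0−ω_c) = −95(1−ω_c)  ⇒  132ω_c = 95  ⇒  ω_c = 95/132
ω_c/ω_r = 95/132

95/132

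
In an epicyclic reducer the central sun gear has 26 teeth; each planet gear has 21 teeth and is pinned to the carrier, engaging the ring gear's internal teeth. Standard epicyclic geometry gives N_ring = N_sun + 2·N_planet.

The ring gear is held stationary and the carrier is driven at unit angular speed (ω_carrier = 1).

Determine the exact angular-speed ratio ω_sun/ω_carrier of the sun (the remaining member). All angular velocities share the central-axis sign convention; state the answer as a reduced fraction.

47/13

N_ring = 26 + 2·21 = 68
26(ω_s−ω_c) = −68(ω_r−ω_c),  ω_r=0, ω_c=1
ω_s = 1 − (68/26)(0−1) = 47/13
ω_s/ω_c = 47/13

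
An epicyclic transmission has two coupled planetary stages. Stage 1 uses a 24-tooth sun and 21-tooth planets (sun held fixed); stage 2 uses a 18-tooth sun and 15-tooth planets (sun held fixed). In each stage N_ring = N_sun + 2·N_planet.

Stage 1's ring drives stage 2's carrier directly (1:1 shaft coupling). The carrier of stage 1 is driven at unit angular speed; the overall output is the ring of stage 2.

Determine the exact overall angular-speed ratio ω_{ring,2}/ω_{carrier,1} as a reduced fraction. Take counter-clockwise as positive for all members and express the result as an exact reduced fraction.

15/8

Stage 1: N_ring = 24 + 2·21 = 66
Stage 1: 24(ω_s−ω_c) = −66(ω_r−ω_c),  ω_s=0, ω_c=1
Stage 1: ω_r = 1 − (24/66)(0−1) = 15/11
  ⇒ ω_r¹/ω_c¹ = 15/11
Stage 2: N_ring = 18 + 2·15 = 48
Stage 2: 18(ω_s−ω_c) = −48(ω_r−ω_c),  ω_s=0, ω_c=1
Stage 2: ω_r = 1 − (18/48)(0−1) = 11/8
  ⇒ ω_r²/ω_c² = 11/8
Coupling ω_c² = ω_r¹ ⇒ overall = 15/11 × 11/8 = 15/8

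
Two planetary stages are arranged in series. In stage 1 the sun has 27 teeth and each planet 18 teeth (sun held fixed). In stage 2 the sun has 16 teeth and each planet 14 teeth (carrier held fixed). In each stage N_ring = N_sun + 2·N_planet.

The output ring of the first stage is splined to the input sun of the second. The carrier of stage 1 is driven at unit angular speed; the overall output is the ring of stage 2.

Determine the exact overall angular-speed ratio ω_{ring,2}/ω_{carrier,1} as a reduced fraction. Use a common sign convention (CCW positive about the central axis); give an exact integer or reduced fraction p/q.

Stage 1: N_ring = 27 + 2·18 = 63
Stage 1: 27(ω_s−ω_c) = −63(ω_r−ω_c),  ω_s=0, ω_c=1
Stage 1: ω_r = 1 − (27/63)(0−1) = 10/7
  ⇒ ω_r¹/ω_c¹ = 10/7
Stage 2: N_ring = 16 + 2·14 = 44
Stage 2: 16(ω_s−ω_c) = −44(ω_r−ω_c),  ω_c=0, ω_s=1
Stage 2: ω_r = 0 − (16/44)(1−0) = -4/11
  ⇒ ω_r²/ω_s² = -4/11
Coupling ω_s² = ω_r¹ ⇒ overall = 10/7 × -4/11 = -40/77

-40/77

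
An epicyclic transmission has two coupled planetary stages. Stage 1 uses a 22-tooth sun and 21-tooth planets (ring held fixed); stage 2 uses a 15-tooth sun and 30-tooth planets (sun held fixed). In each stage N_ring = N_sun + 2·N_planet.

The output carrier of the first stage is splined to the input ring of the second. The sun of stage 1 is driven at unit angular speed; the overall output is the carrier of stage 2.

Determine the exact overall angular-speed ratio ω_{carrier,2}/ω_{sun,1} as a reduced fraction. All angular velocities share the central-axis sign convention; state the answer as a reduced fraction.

55/258

Stage 1: N_ring = 22 + 2·21 = 64
Stage 1: 22(ω_s−ω_c) = −64(ω_r−ω_c),  ω_r=0, ω_s=1
Stage 1: 22(1−ω_c) = −64(0−ω_c)  ⇒  86ω_c = 22  ⇒  ω_c = 11/43
  ⇒ ω_c¹/ω_s¹ = 11/43
Stage 2: N_ring = 15 + 2·30 = 75
Stage 2: 15(ω_s−ω_c) = −75(ω_r−ω_c),  ω_s=0, ω_r=1
Stage 2: 15(0−ω_c) = −75(1−ω_c)  ⇒  90ω_c = 75  ⇒  ω_c = 5/6
  ⇒ ω_c²/ω_r² = 5/6
Coupling ω_r² = ω_c¹ ⇒ overall = 11/43 × 5/6 = 55/258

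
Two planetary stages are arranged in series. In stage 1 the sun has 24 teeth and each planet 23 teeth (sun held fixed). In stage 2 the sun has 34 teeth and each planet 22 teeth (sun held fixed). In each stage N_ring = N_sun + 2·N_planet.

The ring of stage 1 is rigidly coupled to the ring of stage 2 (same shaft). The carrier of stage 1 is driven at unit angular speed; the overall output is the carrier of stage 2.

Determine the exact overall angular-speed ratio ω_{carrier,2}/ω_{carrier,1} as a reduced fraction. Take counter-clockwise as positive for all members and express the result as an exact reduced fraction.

Stage 1: N_ring = 24 + 2·23 = 70
Stage 1: 24(ω_s−ω_c) = −70(ω_r−ω_c),  ω_s=0, ω_c=1
Stage 1: ω_r = 1 − (24/70)(0−1) = 47/35
  ⇒ ω_r¹/ω_c¹ = 47/35
Stage 2: N_ring = 34 + 2·22 = 78
Stage 2: 34(ω_s−ω_c) = −78(ω_r−ω_c),  ω_s=0, ω_r=1
Stage 2: 34(0−ω_c) = −78(1−ω_c)  ⇒  112ω_c = 78  ⇒  ω_c = 39/56
  ⇒ ω_c²/ω_r² = 39/56
Coupling ω_r² = ω_r¹ ⇒ overall = 47/35 × 39/56 = 1833/1960

1833/1960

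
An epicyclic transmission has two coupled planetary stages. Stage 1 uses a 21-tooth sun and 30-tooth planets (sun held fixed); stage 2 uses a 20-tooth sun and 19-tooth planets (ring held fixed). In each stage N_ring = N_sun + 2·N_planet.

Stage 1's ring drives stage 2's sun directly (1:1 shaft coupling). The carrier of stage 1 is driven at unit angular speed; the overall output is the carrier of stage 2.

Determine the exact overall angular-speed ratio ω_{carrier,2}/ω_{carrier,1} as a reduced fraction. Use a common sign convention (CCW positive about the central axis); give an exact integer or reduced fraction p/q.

Stage 1: N_ring = 21 + 2·30 = 81
Stage 1: 21(ω_s−ω_c) = −81(ω_r−ω_c),  ω_s=0, ω_c=1
Stage 1: ω_r = 1 − (21/81)(0−1) = 34/27
  ⇒ ω_r¹/ω_c¹ = 34/27
Stage 2: N_ring = 20 + 2·19 = 58
Stage 2: 20(ω_s−ω_c) = −58(ω_r−ω_c),  ω_r=0, ω_s=1
Stage 2: 20(1−ω_c) = −58(0−ω_c)  ⇒  78ω_c = 20  ⇒  ω_c = 10/39
  ⇒ ω_c²/ω_s² = 10/39
Coupling ω_s² = ω_r¹ ⇒ overall = 34/27 × 10/39 = 340/1053

340/1053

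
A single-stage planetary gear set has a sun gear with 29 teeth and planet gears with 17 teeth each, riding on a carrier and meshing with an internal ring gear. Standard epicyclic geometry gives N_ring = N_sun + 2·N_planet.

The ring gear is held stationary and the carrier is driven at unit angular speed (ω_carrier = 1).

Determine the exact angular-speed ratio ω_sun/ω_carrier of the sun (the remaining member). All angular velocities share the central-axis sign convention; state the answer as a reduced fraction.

92/29

N_ring = 29 + 2·17 = 63
29(ω_s−ω_c) = −63(ω_r−ω_c),  ω_r=0, ω_c=1
ω_s = 1 − (63/29)(0−1) = 92/29
ω_s/ω_c = 92/29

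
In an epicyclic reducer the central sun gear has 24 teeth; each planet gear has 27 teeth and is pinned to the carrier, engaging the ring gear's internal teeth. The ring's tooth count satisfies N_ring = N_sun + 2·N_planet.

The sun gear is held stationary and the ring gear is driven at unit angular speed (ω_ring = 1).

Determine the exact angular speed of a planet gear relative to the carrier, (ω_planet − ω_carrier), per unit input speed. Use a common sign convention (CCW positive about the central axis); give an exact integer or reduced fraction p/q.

104/153

N_ring = 24 + 2·27 = 78
24(ω_s−ω_c) = −78(ω_r−ω_c),  ω_s=0, ω_r=1
24(0−ω_c) = −78(1−ω_c)  ⇒  102ω_c = 78  ⇒  ω_c = 13/17
sun–planet: 24·(0−13/17) = −27·(ω_p−ω_c)  ⇒  ω_p−ω_c = −(24/27)·(-13/17) = 104/153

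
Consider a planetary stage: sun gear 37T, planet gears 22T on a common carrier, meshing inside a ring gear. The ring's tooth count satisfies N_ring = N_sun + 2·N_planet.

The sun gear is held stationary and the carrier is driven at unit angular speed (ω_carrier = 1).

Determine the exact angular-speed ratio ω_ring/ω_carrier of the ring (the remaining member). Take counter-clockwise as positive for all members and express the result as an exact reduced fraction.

118/81

N_ring = 37 + 2·22 = 81
37(ω_s−ω_c) = −81(ω_r−ω_c),  ω_s=0, ω_c=1
ω_r = 1 − (37/81)(0−1) = 118/81
ω_r/ω_c = 118/81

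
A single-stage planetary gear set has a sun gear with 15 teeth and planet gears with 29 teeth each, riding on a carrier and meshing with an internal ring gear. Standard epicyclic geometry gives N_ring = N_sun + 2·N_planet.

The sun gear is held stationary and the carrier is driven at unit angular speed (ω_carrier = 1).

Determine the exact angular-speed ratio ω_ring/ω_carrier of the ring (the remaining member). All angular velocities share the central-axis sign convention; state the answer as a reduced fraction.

88/73

N_ring = 15 + 2·29 = 73
15(ω_s−ω_c) = −73(ω_r−ω_c),  ω_s=0, ω_c=1
ω_r = 1 − (15/73)(0−1) = 88/73
ω_r/ω_c = 88/73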